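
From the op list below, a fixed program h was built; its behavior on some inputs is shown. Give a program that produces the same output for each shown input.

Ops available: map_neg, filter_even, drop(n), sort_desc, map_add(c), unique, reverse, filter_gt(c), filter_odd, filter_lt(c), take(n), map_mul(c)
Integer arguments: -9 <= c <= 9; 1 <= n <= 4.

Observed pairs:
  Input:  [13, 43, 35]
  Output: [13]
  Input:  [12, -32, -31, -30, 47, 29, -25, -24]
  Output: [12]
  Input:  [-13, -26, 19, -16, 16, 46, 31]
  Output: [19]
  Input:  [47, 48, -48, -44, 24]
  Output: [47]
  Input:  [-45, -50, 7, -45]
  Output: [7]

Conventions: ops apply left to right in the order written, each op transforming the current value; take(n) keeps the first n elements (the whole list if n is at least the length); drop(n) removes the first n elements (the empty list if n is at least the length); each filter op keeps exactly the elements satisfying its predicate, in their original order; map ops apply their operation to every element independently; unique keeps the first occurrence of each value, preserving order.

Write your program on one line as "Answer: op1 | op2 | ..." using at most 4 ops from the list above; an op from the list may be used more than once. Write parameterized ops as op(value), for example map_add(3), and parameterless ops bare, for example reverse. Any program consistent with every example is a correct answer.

unique | take(3) | filter_gt(-8) | take(1)

Check, running the answer program on each example:
  [13, 43, 35] -> [13, 43, 35] -> [13, 43, 35] -> [13, 43, 35] -> [13]
  [12, -32, -31, -30, 47, 29, -25, -24] -> [12, -32, -31, -30, 47, 29, -25, -24] -> [12, -32, -31] -> [12] -> [12]
  [-13, -26, 19, -16, 16, 46, 31] -> [-13, -26, 19, -16, 16, 46, 31] -> [-13, -26, 19] -> [19] -> [19]
  [47, 48, -48, -44, 24] -> [47, 48, -48, -44, 24] -> [47, 48, -48] -> [47, 48] -> [47]
  [-45, -50, 7, -45] -> [-45, -50, 7] -> [-45, -50, 7] -> [7] -> [7]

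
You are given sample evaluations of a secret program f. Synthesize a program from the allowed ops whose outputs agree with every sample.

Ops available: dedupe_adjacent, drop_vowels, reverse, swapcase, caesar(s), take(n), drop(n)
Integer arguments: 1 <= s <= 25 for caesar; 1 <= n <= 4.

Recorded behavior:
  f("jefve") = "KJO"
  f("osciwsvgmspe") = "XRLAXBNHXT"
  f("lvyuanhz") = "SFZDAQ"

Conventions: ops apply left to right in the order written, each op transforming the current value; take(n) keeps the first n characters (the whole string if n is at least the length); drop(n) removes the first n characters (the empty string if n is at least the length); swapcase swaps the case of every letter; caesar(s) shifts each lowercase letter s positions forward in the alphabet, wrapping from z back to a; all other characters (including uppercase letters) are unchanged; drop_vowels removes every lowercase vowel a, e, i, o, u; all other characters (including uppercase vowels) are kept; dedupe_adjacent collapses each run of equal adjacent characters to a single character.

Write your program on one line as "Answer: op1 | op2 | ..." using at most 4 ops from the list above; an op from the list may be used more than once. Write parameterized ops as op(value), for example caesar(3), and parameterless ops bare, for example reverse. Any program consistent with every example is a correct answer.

caesar(5) | swapcase | reverse | drop(2)

Check, running the answer program on each example:
  "jefve" -> "ojkaj" -> "OJKAJ" -> "JAKJO" -> "KJO"
  "osciwsvgmspe" -> "txhnbxalrxuj" -> "TXHNBXALRXUJ" -> "JUXRLAXBNHXT" -> "XRLAXBNHXT"
  "lvyuanhz" -> "qadzfsme" -> "QADZFSME" -> "EMSFZDAQ" -> "SFZDAQ"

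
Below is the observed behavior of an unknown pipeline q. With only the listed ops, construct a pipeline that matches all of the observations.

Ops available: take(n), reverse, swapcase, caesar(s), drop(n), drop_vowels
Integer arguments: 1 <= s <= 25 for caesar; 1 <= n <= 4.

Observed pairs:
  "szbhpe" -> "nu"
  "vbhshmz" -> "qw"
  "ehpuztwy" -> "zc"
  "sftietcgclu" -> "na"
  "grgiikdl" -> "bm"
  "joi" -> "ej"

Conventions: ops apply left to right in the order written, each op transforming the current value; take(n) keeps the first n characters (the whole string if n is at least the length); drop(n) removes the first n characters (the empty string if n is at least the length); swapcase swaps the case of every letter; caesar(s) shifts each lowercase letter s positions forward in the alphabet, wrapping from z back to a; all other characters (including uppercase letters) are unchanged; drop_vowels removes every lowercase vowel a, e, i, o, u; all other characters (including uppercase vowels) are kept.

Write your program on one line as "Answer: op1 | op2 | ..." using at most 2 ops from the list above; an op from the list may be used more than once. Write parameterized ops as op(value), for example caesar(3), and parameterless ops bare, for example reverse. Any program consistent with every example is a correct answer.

take(2) | caesar(21)

Check, running the answer program on each example:
  "szbhpe" -> "sz" -> "nu"
  "vbhshmz" -> "vb" -> "qw"
  "ehpuztwy" -> "eh" -> "zc"
  "sftietcgclu" -> "sf" -> "na"
  "grgiikdl" -> "gr" -> "bm"
  "joi" -> "jo" -> "ej"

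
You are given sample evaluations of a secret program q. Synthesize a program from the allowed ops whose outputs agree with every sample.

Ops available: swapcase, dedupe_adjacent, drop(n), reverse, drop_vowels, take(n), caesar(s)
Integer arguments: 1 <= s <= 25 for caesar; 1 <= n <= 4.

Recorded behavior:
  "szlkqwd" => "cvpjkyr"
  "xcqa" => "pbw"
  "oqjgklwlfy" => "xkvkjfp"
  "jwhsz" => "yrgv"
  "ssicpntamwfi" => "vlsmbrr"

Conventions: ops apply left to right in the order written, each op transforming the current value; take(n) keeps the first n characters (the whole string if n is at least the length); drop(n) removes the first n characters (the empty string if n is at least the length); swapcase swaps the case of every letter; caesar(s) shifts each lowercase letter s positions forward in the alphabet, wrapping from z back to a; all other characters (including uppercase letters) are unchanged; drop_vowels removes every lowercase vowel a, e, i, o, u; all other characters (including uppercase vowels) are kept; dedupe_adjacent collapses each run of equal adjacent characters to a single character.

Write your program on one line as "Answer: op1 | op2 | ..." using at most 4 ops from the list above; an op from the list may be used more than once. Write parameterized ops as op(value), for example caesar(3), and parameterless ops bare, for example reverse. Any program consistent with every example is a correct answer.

drop_vowels | caesar(25) | reverse | drop_vowels

Check, running the answer program on each example:
  "szlkqwd" -> "szlkqwd" -> "rykjpvc" -> "cvpjkyr" -> "cvpjkyr"
  "xcqa" -> "xcq" -> "wbp" -> "pbw" -> "pbw"
  "oqjgklwlfy" -> "qjgklwlfy" -> "pifjkvkex" -> "xekvkjfip" -> "xkvkjfp"
  "jwhsz" -> "jwhsz" -> "ivgry" -> "yrgvi" -> "yrgv"
  "ssicpntamwfi" -> "sscpntmwf" -> "rrbomslve" -> "evlsmobrr" -> "vlsmbrr"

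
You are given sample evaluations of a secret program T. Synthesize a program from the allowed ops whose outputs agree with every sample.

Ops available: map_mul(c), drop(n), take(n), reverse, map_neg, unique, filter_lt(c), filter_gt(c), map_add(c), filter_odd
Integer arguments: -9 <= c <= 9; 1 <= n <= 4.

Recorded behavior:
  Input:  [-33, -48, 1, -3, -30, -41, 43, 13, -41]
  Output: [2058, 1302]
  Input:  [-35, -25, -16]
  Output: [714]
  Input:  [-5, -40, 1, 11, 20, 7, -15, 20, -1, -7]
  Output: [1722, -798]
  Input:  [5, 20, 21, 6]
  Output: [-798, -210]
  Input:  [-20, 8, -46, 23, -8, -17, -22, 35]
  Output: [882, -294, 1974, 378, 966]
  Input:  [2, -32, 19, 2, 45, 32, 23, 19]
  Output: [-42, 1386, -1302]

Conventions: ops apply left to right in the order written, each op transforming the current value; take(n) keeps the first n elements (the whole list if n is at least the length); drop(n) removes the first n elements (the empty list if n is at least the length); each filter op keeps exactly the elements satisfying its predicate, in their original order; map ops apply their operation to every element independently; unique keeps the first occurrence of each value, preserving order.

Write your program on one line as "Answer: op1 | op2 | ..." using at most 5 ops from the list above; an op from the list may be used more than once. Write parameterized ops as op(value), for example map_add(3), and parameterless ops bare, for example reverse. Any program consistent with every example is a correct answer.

map_mul(7) | unique | map_add(-7) | filter_odd | map_mul(-6)

Check, running the answer program on each example:
  [-33, -48, 1, -3, -30, -41, 43, 13, -41] -> [-231, -336, 7, -21, -210, -287, 301, 91, -287] -> [-231, -336, 7, -21, -210, -287, 301, 91] -> [-238, -343, 0, -28, -217, -294, 294, 84] -> [-343, -217] -> [2058, 1302]
  [-35, -25, -16] -> [-245, -175, -112] -> [-245, -175, -112] -> [-252, -182, -119] -> [-119] -> [714]
  [-5, -40, 1, 11, 20, 7, -15, 20, -1, -7] -> [-35, -280, 7, 77, 140, 49, -105, 140, -7, -49] -> [-35, -280, 7, 77, 140, 49, -105, -7, -49] -> [-42, -287, 0, 70, 133, 42, -112, -14, -56] -> [-287, 133] -> [1722, -798]
  [5, 20, 21, 6] -> [35, 140, 147, 42] -> [35, 140, 147, 42] -> [28, 133, 140, 35] -> [133, 35] -> [-798, -210]
  [-20, 8, -46, 23, -8, -17, -22, 35] -> [-140, 56, -322, 161, -56, -119, -154, 245] -> [-140, 56, -322, 161, -56, -119, -154, 245] -> [-147, 49, -329, 154, -63, -126, -161, 238] -> [-147, 49, -329, -63, -161] -> [882, -294, 1974, 378, 966]
  [2, -32, 19, 2, 45, 32, 23, 19] -> [14, -224, 133, 14, 315, 224, 161, 133] -> [14, -224, 133, 315, 224, 161] -> [7, -231, 126, 308, 217, 154] -> [7, -231, 217] -> [-42, 1386, -1302]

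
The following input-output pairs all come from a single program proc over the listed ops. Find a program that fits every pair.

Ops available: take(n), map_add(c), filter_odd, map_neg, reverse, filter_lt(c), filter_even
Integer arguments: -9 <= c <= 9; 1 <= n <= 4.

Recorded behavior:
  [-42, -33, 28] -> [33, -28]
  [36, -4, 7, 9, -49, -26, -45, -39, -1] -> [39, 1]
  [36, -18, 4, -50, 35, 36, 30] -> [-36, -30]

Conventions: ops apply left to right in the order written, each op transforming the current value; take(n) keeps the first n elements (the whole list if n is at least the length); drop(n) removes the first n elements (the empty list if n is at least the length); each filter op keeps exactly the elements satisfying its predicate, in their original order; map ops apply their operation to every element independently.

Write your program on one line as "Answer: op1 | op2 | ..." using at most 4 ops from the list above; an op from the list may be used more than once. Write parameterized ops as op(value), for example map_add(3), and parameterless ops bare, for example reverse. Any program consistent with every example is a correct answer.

map_neg | reverse | take(2) | reverse

Check, running the answer program on each example:
  [-42, -33, 28] -> [42, 33, -28] -> [-28, 33, 42] -> [-28, 33] -> [33, -28]
  [36, -4, 7, 9, -49, -26, -45, -39, -1] -> [-36, 4, -7, -9, 49, 26, 45, 39, 1] -> [1, 39, 45, 26, 49, -9, -7, 4, -36] -> [1, 39] -> [39, 1]
  [36, -18, 4, -50, 35, 36, 30] -> [-36, 18, -4, 50, -35, -36, -30] -> [-30, -36, -35, 50, -4, 18, -36] -> [-30, -36] -> [-36, -30]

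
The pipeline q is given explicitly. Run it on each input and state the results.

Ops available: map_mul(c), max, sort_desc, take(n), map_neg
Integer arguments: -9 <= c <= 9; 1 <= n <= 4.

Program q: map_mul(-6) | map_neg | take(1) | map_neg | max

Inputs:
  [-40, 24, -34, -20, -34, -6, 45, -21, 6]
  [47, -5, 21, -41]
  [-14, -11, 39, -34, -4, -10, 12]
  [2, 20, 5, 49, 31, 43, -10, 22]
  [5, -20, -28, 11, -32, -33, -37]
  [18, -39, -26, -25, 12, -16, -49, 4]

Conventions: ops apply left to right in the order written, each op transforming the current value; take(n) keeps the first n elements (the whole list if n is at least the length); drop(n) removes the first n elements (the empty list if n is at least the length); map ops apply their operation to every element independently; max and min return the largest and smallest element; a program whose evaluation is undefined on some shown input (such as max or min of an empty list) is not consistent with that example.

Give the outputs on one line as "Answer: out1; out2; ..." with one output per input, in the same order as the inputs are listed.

240; -282; 84; -12; -30; -108

Execution, op by op:
  [-40, 24, -34, -20, -34, -6, 45, -21, 6] -> [240, -144, 204, 120, 204, 36, -270, 126, -36] -> [-240, 144, -204, -120, -204, -36, 270, -126, 36] -> [-240] -> [240] -> 240
  [47, -5, 21, -41] -> [-282, 30, -126, 246] -> [282, -30, 126, -246] -> [282] -> [-282] -> -282
  [-14, -11, 39, -34, -4, -10, 12] -> [84, 66, -234, 204, 24, 60, -72] -> [-84, -66, 234, -204, -24, -60, 72] -> [-84] -> [84] -> 84
  [2, 20, 5, 49, 31, 43, -10, 22] -> [-12, -120, -30, -294, -186, -258, 60, -132] -> [12, 120, 30, 294, 186, 258, -60, 132] -> [12] -> [-12] -> -12
  [5, -20, -28, 11, -32, -33, -37] -> [-30, 120, 168, -66, 192, 198, 222] -> [30, -120, -168, 66, -192, -198, -222] -> [30] -> [-30] -> -30
  [18, -39, -26, -25, 12, -16, -49, 4] -> [-108, 234, 156, 150, -72, 96, 294, -24] -> [108, -234, -156, -150, 72, -96, -294, 24] -> [108] -> [-108] -> -108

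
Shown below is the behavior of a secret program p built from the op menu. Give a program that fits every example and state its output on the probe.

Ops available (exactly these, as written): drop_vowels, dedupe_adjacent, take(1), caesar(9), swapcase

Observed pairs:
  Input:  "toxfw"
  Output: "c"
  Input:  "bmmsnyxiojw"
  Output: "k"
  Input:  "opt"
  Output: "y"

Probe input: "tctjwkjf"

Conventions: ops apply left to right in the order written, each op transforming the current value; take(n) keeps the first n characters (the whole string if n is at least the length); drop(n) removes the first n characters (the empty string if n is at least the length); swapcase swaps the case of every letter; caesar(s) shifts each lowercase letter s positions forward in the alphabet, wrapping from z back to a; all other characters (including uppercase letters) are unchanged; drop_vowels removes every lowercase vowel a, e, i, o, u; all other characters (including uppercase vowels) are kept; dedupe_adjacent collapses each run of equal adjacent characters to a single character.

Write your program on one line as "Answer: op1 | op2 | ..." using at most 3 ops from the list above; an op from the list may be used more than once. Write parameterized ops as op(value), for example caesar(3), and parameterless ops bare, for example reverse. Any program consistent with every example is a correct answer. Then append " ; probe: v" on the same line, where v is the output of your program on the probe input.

drop_vowels | caesar(9) | take(1) ; probe: "c"

Check, running the answer program on each example:
  "toxfw" -> "txfw" -> "cgof" -> "c"
  "bmmsnyxiojw" -> "bmmsnyxjw" -> "kvvbwhgsf" -> "k"
  "opt" -> "pt" -> "yc" -> "y"
  probe: "tctjwkjf" -> "tctjwkjf" -> "clcsftso" -> "c"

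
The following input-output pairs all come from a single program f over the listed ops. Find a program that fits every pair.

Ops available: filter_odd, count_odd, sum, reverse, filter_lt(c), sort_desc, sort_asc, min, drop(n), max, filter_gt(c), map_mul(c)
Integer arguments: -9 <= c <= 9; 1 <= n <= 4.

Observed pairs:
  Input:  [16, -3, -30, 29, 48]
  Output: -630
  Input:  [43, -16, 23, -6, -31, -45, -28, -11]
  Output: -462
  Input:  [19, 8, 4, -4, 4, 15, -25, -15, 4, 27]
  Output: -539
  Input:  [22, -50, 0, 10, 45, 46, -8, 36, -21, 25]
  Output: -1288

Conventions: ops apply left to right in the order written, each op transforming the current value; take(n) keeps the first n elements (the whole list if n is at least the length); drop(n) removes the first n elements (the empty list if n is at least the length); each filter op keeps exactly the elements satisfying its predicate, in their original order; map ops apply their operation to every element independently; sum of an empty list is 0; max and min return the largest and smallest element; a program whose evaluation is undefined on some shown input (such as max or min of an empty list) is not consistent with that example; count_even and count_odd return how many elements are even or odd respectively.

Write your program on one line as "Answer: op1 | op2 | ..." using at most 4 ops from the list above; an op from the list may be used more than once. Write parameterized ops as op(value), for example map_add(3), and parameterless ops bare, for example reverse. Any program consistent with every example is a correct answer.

filter_gt(-6) | map_mul(-7) | sort_desc | sum

Check, running the answer program on each example:
  [16, -3, -30, 29, 48] -> [16, -3, 29, 48] -> [-112, 21, -203, -336] -> [21, -112, -203, -336] -> -630
  [43, -16, 23, -6, -31, -45, -28, -11] -> [43, 23] -> [-301, -161] -> [-161, -301] -> -462
  [19, 8, 4, -4, 4, 15, -25, -15, 4, 27] -> [19, 8, 4, -4, 4, 15, 4, 27] -> [-133, -56, -28, 28, -28, -105, -28, -189] -> [28, -28, -28, -28, -56, -105, -133, -189] -> -539
  [22, -50, 0, 10, 45, 46, -8, 36, -21, 25] -> [22, 0, 10, 45, 46, 36, 25] -> [-154, 0, -70, -315, -322, -252, -175] -> [0, -70, -154, -175, -252, -315, -322] -> -1288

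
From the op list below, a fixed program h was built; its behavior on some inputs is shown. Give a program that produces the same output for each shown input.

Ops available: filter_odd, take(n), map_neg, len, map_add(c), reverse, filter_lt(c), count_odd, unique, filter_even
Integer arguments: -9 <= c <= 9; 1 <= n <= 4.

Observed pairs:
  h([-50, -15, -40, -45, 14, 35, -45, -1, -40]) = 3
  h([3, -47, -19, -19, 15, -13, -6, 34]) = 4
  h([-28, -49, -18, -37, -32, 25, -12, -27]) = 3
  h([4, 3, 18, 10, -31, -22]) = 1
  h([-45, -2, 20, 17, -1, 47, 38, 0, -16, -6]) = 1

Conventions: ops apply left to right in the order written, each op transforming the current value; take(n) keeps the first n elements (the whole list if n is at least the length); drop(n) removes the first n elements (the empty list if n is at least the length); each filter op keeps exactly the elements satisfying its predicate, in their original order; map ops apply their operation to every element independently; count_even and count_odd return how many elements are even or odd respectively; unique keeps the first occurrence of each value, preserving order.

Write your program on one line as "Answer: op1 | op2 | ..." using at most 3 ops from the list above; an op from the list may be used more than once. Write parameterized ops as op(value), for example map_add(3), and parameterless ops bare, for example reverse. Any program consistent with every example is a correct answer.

filter_lt(-5) | filter_odd | len

Check, running the answer program on each example:
  [-50, -15, -40, -45, 14, 35, -45, -1, -40] -> [-50, -15, -40, -45, -45, -40] -> [-15, -45, -45] -> 3
  [3, -47, -19, -19, 15, -13, -6, 34] -> [-47, -19, -19, -13, -6] -> [-47, -19, -19, -13] -> 4
  [-28, -49, -18, -37, -32, 25, -12, -27] -> [-28, -49, -18, -37, -32, -12, -27] -> [-49, -37, -27] -> 3
  [4, 3, 18, 10, -31, -22] -> [-31, -22] -> [-31] -> 1
  [-45, -2, 20, 17, -1, 47, 38, 0, -16, -6] -> [-45, -16, -6] -> [-45] -> 1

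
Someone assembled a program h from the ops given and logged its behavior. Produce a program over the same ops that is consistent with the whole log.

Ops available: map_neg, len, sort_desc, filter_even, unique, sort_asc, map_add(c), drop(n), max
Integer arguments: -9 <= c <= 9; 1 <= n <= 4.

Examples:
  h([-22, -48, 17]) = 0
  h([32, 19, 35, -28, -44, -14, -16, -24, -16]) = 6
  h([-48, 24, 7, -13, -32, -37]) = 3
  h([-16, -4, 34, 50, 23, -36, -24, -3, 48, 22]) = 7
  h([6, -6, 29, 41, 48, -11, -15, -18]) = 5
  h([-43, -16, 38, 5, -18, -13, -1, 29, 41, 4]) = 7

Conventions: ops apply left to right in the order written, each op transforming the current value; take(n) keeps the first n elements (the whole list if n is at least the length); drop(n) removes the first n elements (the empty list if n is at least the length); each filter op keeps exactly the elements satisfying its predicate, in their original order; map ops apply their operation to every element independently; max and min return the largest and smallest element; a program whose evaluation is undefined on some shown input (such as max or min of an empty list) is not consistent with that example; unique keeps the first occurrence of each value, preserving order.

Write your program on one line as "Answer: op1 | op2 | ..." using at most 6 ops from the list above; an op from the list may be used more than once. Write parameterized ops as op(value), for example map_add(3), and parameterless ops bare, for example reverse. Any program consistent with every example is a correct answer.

sort_desc | drop(3) | map_add(9) | map_neg | len

Check, running the answer program on each example:
  [-22, -48, 17] -> [17, -22, -48] -> [] -> [] -> [] -> 0
  [32, 19, 35, -28, -44, -14, -16, -24, -16] -> [35, 32, 19, -14, -16, -16, -24, -28, -44] -> [-14, -16, -16, -24, -28, -44] -> [-5, -7, -7, -15, -19, -35] -> [5, 7, 7, 15, 19, 35] -> 6
  [-48, 24, 7, -13, -32, -37] -> [24, 7, -13, -32, -37, -48] -> [-32, -37, -48] -> [-23, -28, -39] -> [23, 28, 39] -> 3
  [-16, -4, 34, 50, 23, -36, -24, -3, 48, 22] -> [50, 48, 34, 23, 22, -3, -4, -16, -24, -36] -> [23, 22, -3, -4, -16, -24, -36] -> [32, 31, 6, 5, -7, -15, -27] -> [-32, -31, -6, -5, 7, 15, 27] -> 7
  [6, -6, 29, 41, 48, -11, -15, -18] -> [48, 41, 29, 6, -6, -11, -15, -18] -> [6, -6, -11, -15, -18] -> [15, 3, -2, -6, -9] -> [-15, -3, 2, 6, 9] -> 5
  [-43, -16, 38, 5, -18, -13, -1, 29, 41, 4] -> [41, 38, 29, 5, 4, -1, -13, -16, -18, -43] -> [5, 4, -1, -13, -16, -18, -43] -> [14, 13, 8, -4, -7, -9, -34] -> [-14, -13, -8, 4, 7, 9, 34] -> 7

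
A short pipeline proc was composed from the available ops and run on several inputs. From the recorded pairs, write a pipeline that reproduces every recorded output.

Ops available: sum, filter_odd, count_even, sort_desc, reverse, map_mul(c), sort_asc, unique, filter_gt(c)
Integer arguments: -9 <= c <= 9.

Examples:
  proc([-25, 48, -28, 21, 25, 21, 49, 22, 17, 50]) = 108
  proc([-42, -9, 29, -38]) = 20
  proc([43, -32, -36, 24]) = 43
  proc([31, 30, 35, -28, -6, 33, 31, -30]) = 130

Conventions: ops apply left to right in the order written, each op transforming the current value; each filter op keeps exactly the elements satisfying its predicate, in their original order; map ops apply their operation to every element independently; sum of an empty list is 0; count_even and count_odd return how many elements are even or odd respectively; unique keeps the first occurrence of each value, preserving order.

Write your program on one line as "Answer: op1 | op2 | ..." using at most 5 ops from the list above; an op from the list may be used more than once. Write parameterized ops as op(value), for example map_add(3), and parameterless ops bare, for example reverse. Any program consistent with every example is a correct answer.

filter_odd | sort_asc | sort_desc | sum

Check, running the answer program on each example:
  [-25, 48, -28, 21, 25, 21, 49, 22, 17, 50] -> [-25, 21, 25, 21, 49, 17] -> [-25, 17, 21, 21, 25, 49] -> [49, 25, 21, 21, 17, -25] -> 108
  [-42, -9, 29, -38] -> [-9, 29] -> [-9, 29] -> [29, -9] -> 20
  [43, -32, -36, 24] -> [43] -> [43] -> [43] -> 43
  [31, 30, 35, -28, -6, 33, 31, -30] -> [31, 35, 33, 31] -> [31, 31, 33, 35] -> [35, 33, 31, 31] -> 130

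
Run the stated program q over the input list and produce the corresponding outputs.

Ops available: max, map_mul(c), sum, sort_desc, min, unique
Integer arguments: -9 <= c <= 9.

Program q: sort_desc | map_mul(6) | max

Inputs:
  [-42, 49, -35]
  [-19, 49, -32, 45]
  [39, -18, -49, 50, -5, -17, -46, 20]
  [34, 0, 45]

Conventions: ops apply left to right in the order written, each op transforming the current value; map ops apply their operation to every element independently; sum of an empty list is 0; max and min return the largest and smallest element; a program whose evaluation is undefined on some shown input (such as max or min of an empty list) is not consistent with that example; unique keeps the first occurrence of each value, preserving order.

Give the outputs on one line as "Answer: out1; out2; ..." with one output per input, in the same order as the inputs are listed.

294; 294; 300; 270

Execution, op by op:
  [-42, 49, -35] -> [49, -35, -42] -> [294, -210, -252] -> 294
  [-19, 49, -32, 45] -> [49, 45, -19, -32] -> [294, 270, -114, -192] -> 294
  [39, -18, -49, 50, -5, -17, -46, 20] -> [50, 39, 20, -5, -17, -18, -46, -49] -> [300, 234, 120, -30, -102, -108, -276, -294] -> 300
  [34, 0, 45] -> [45, 34, 0] -> [270, 204, 0] -> 270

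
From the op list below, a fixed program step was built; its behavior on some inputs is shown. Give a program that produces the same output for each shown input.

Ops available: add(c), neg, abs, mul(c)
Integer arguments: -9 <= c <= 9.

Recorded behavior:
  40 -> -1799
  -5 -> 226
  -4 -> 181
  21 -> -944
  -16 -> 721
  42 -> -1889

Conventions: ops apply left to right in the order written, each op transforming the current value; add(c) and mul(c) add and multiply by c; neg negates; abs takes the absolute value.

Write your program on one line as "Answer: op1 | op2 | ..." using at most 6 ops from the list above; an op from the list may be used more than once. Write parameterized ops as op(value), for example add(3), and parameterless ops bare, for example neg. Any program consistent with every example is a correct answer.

neg | mul(9) | mul(-5) | add(-1) | neg

Check, running the answer program on each example:
  40 -> -40 -> -360 -> 1800 -> 1799 -> -1799
  -5 -> 5 -> 45 -> -225 -> -226 -> 226
  -4 -> 4 -> 36 -> -180 -> -181 -> 181
  21 -> -21 -> -189 -> 945 -> 944 -> -944
  -16 -> 16 -> 144 -> -720 -> -721 -> 721
  42 -> -42 -> -378 -> 1890 -> 1889 -> -1889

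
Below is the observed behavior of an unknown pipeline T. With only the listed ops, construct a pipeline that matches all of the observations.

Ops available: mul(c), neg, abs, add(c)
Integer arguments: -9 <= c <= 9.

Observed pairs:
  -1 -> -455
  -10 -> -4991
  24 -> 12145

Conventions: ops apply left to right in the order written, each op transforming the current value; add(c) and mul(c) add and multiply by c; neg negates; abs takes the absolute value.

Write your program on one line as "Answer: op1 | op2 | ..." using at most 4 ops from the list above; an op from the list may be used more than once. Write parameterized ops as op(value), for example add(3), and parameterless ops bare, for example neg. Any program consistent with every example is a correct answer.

mul(8) | mul(9) | add(7) | mul(7)

Check, running the answer program on each example:
  -1 -> -8 -> -72 -> -65 -> -455
  -10 -> -80 -> -720 -> -713 -> -4991
  24 -> 192 -> 1728 -> 1735 -> 12145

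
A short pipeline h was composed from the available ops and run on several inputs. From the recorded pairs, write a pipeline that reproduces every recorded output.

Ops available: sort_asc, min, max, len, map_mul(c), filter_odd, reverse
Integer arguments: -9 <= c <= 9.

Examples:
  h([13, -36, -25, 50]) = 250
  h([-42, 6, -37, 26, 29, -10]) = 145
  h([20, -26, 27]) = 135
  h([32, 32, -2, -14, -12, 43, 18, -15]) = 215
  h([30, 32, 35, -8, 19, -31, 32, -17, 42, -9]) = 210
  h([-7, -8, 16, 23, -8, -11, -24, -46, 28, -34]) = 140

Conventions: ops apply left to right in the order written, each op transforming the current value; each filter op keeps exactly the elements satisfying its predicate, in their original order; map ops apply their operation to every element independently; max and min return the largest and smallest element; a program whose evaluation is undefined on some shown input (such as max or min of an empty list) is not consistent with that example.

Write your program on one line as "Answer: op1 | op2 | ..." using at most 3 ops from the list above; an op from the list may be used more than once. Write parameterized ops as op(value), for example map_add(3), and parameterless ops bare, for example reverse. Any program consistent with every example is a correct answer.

map_mul(5) | reverse | max

Check, running the answer program on each example:
  [13, -36, -25, 50] -> [65, -180, -125, 250] -> [250, -125, -180, 65] -> 250
  [-42, 6, -37, 26, 29, -10] -> [-210, 30, -185, 130, 145, -50] -> [-50, 145, 130, -185, 30, -210] -> 145
  [20, -26, 27] -> [100, -130, 135] -> [135, -130, 100] -> 135
  [32, 32, -2, -14, -12, 43, 18, -15] -> [160, 160, -10, -70, -60, 215, 90, -75] -> [-75, 90, 215, -60, -70, -10, 160, 160] -> 215
  [30, 32, 35, -8, 19, -31, 32, -17, 42, -9] -> [150, 160, 175, -40, 95, -155, 160, -85, 210, -45] -> [-45, 210, -85, 160, -155, 95, -40, 175, 160, 150] -> 210
  [-7, -8, 16, 23, -8, -11, -24, -46, 28, -34] -> [-35, -40, 80, 115, -40, -55, -120, -230, 140, -170] -> [-170, 140, -230, -120, -55, -40, 115, 80, -40, -35] -> 140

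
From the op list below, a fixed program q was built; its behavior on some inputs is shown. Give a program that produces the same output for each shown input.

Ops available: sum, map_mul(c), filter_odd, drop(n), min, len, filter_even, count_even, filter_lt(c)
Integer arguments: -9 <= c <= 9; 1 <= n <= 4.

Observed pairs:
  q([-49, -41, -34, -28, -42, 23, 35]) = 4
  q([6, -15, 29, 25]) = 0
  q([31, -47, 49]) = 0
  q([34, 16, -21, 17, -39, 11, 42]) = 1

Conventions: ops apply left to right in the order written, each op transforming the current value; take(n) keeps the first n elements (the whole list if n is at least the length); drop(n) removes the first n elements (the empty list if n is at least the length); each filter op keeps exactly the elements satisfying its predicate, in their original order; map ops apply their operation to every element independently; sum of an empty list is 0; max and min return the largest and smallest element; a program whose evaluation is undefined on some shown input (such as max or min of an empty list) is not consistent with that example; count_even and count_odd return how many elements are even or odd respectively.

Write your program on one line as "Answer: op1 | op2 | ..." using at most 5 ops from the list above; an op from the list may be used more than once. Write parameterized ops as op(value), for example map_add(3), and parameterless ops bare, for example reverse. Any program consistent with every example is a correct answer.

filter_lt(5) | map_mul(-4) | map_mul(8) | drop(1) | len

Check, running the answer program on each example:
  [-49, -41, -34, -28, -42, 23, 35] -> [-49, -41, -34, -28, -42] -> [196, 164, 136, 112, 168] -> [1568, 1312, 1088, 896, 1344] -> [1312, 1088, 896, 1344] -> 4
  [6, -15, 29, 25] -> [-15] -> [60] -> [480] -> [] -> 0
  [31, -47, 49] -> [-47] -> [188] -> [1504] -> [] -> 0
  [34, 16, -21, 17, -39, 11, 42] -> [-21, -39] -> [84, 156] -> [672, 1248] -> [1248] -> 1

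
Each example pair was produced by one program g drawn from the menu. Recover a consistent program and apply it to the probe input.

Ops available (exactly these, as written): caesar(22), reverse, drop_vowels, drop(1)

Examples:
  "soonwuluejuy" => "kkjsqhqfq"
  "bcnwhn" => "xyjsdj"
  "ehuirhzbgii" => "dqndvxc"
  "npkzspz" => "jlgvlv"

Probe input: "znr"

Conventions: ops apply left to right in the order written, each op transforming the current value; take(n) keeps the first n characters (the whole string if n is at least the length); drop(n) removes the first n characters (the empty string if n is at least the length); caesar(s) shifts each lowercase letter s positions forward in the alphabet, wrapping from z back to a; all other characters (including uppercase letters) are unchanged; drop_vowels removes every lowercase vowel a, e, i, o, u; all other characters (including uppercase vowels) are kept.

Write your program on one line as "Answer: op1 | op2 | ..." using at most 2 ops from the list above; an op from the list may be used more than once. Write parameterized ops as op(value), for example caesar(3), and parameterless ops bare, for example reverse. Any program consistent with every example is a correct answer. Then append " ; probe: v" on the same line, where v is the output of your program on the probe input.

caesar(22) | drop_vowels ; probe: "vjn"

Check, running the answer program on each example:
  "soonwuluejuy" -> "okkjsqhqafqu" -> "kkjsqhqfq"
  "bcnwhn" -> "xyjsdj" -> "xyjsdj"
  "ehuirhzbgii" -> "adqendvxcee" -> "dqndvxc"
  "npkzspz" -> "jlgvolv" -> "jlgvlv"
  probe: "znr" -> "vjn" -> "vjn"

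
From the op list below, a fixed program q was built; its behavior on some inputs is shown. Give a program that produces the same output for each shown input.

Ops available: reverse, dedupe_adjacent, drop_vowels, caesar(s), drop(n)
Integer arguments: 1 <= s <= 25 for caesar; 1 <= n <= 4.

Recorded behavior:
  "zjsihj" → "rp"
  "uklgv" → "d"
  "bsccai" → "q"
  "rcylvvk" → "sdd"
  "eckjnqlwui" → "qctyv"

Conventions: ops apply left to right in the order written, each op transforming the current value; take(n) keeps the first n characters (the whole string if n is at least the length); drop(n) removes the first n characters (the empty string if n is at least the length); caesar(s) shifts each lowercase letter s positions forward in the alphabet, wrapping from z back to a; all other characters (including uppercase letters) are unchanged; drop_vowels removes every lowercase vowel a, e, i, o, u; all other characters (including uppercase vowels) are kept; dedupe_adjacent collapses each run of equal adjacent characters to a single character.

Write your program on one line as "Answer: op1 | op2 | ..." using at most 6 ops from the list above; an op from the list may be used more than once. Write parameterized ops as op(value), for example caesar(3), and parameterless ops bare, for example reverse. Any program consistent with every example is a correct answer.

drop(1) | drop(3) | caesar(8) | drop_vowels | reverse

Check, running the answer program on each example:
  "zjsihj" -> "jsihj" -> "hj" -> "pr" -> "pr" -> "rp"
  "uklgv" -> "klgv" -> "v" -> "d" -> "d" -> "d"
  "bsccai" -> "sccai" -> "ai" -> "iq" -> "q" -> "q"
  "rcylvvk" -> "cylvvk" -> "vvk" -> "dds" -> "dds" -> "sdd"
  "eckjnqlwui" -> "ckjnqlwui" -> "nqlwui" -> "vytecq" -> "vytcq" -> "qctyv"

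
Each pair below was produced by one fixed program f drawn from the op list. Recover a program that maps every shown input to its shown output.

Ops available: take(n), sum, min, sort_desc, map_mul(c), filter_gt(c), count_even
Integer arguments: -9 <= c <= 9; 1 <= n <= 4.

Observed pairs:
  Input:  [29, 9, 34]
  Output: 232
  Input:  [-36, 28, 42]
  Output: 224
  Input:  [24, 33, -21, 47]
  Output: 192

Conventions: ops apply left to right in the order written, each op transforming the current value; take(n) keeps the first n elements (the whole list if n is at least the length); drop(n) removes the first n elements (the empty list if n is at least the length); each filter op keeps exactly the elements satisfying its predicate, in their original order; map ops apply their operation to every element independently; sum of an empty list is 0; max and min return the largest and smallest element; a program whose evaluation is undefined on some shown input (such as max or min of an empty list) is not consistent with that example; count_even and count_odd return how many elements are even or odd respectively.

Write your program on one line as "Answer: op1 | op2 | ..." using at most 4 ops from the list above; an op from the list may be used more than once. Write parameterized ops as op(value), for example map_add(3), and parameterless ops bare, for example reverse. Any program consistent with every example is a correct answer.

map_mul(8) | filter_gt(-9) | take(1) | min

Check, running the answer program on each example:
  [29, 9, 34] -> [232, 72, 272] -> [232, 72, 272] -> [232] -> 232
  [-36, 28, 42] -> [-288, 224, 336] -> [224, 336] -> [224] -> 224
  [24, 33, -21, 47] -> [192, 264, -168, 376] -> [192, 264, 376] -> [192] -> 192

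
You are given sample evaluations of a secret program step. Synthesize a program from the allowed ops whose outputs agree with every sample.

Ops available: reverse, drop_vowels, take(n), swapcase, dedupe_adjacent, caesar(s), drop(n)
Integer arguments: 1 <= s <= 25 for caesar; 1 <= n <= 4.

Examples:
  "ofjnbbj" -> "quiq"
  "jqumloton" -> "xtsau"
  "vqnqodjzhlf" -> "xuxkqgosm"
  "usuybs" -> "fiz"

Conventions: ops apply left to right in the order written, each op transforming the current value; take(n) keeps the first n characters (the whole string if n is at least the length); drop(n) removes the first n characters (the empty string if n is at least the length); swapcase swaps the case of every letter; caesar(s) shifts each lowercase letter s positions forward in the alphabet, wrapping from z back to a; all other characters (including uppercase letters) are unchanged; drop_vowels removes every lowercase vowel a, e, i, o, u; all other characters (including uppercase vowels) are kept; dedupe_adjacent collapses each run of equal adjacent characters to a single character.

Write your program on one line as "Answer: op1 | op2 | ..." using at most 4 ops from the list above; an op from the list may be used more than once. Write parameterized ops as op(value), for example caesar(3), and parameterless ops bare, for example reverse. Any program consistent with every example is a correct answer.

drop_vowels | drop(1) | dedupe_adjacent | caesar(7)

Check, running the answer program on each example:
  "ofjnbbj" -> "fjnbbj" -> "jnbbj" -> "jnbj" -> "quiq"
  "jqumloton" -> "jqmltn" -> "qmltn" -> "qmltn" -> "xtsau"
  "vqnqodjzhlf" -> "vqnqdjzhlf" -> "qnqdjzhlf" -> "qnqdjzhlf" -> "xuxkqgosm"
  "usuybs" -> "sybs" -> "ybs" -> "ybs" -> "fiz"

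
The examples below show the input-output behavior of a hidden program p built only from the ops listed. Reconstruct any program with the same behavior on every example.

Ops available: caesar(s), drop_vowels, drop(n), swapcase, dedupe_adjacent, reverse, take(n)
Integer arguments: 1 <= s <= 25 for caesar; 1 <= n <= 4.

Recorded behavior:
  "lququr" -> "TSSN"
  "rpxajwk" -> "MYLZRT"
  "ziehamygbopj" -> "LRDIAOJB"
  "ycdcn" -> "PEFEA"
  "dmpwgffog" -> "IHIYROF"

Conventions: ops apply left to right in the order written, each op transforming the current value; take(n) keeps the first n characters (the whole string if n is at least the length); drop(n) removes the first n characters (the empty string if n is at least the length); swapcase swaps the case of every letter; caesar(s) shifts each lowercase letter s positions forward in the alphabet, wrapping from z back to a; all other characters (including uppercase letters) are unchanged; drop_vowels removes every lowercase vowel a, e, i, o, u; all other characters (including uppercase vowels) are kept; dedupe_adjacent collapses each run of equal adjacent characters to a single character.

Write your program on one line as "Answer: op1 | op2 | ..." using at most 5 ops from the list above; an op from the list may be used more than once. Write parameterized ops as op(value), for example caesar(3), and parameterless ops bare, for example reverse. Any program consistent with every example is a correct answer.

dedupe_adjacent | drop_vowels | reverse | caesar(2) | swapcase

Check, running the answer program on each example:
  "lququr" -> "lququr" -> "lqqr" -> "rqql" -> "tssn" -> "TSSN"
  "rpxajwk" -> "rpxajwk" -> "rpxjwk" -> "kwjxpr" -> "mylzrt" -> "MYLZRT"
  "ziehamygbopj" -> "ziehamygbopj" -> "zhmygbpj" -> "jpbgymhz" -> "lrdiaojb" -> "LRDIAOJB"
  "ycdcn" -> "ycdcn" -> "ycdcn" -> "ncdcy" -> "pefea" -> "PEFEA"
  "dmpwgffog" -> "dmpwgfog" -> "dmpwgfg" -> "gfgwpmd" -> "ihiyrof" -> "IHIYROF"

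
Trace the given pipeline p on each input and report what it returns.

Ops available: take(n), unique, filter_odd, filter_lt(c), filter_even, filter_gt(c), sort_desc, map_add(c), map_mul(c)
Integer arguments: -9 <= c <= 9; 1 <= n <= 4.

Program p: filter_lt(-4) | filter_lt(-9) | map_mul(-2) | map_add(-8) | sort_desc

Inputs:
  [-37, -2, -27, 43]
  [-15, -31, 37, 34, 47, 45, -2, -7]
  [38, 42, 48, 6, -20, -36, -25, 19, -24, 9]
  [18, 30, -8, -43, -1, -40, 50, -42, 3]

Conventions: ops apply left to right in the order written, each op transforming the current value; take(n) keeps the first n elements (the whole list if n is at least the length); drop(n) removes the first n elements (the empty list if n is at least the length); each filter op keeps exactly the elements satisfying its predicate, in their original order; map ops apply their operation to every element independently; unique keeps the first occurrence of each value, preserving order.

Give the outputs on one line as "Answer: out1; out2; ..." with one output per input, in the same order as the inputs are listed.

[66, 46]; [54, 22]; [64, 42, 40, 32]; [78, 76, 72]

Execution, op by op:
  [-37, -2, -27, 43] -> [-37, -27] -> [-37, -27] -> [74, 54] -> [66, 46] -> [66, 46]
  [-15, -31, 37, 34, 47, 45, -2, -7] -> [-15, -31, -7] -> [-15, -31] -> [30, 62] -> [22, 54] -> [54, 22]
  [38, 42, 48, 6, -20, -36, -25, 19, -24, 9] -> [-20, -36, -25, -24] -> [-20, -36, -25, -24] -> [40, 72, 50, 48] -> [32, 64, 42, 40] -> [64, 42, 40, 32]
  [18, 30, -8, -43, -1, -40, 50, -42, 3] -> [-8, -43, -40, -42] -> [-43, -40, -42] -> [86, 80, 84] -> [78, 72, 76] -> [78, 76, 72]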